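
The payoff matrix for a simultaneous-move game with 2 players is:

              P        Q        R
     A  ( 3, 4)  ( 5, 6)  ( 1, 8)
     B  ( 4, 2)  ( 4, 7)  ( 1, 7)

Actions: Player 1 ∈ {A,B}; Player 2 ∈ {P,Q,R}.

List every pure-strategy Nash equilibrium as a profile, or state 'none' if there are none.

NE set: (A,R), (B,R)

(A,P): not NE [P1→B gives 4>3; P2→R gives 8>4]
(A,Q): not NE [P2→R gives 8>6]
(A,R): NE
(B,P): not NE [P2→R gives 7>2]
(B,Q): not NE [P1→A gives 5>4]
(B,R): NE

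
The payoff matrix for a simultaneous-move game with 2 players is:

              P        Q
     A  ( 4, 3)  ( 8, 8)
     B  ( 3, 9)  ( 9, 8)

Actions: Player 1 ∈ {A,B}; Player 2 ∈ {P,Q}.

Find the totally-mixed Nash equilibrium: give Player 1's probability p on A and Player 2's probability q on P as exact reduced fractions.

P1 indiff ⇒ q·4+(1-q)·8 = q·3+(1-q)·9 ⇒ q(1) = (1-q)(1) ⇒ q = 1/2
P2 indiff ⇒ p·3+(1-p)·9 = p·8+(1-p)·8 ⇒ p(-5) = (1-p)(-1) ⇒ p = 1/6

P1 mixes 1/6 on A; P2 mixes 1/2 on P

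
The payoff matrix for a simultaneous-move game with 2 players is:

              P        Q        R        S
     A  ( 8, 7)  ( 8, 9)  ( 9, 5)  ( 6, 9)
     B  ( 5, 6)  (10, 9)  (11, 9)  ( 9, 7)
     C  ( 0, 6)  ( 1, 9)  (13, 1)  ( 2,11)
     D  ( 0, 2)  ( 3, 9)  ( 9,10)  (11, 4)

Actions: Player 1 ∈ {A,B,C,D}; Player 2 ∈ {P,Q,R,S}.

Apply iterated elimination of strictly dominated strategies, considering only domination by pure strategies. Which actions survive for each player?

IESDS → P1:{B,C,D} P2:{Q,R,S}

P2 drop P (Q beats it: A:9>7 B:9>6 C:9>6 D:9>2)
P1 drop A (B beats it: Q:10>8 R:11>9 S:9>6)
P1→{B,C,D} P2→{Q,R,S}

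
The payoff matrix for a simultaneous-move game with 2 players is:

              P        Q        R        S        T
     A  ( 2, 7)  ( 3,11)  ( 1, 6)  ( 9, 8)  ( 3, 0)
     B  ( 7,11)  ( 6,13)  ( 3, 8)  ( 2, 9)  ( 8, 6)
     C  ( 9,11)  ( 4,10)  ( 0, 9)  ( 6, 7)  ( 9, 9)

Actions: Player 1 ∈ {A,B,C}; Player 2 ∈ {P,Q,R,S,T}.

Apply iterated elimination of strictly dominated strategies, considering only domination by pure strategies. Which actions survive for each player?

IESDS → P1:{B,C} P2:{P,Q}

P2 drop R (P beats it: A:7>6 B:11>8 C:11>9)
P2 drop S (Q beats it: A:11>8 B:13>9 C:10>7)
P1 drop A (B beats it: P:7>2 Q:6>3 T:8>3)
P2 drop T (P beats it: B:11>6 C:11>9)
P1→{B,C} P2→{P,Q}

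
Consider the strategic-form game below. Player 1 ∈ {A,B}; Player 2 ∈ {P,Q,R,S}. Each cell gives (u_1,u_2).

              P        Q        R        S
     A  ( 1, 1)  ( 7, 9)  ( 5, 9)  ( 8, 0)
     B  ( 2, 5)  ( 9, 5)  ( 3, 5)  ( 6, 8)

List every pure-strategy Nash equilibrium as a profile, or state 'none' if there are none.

(A,P): not NE [P1→B gives 2>1; P2→R gives 9>1]
(A,Q): not NE [P1→B gives 9>7]
(A,R): NE
(A,S): not NE [P2→R gives 9>0]
(B,P): not NE [P2→S gives 8>5]
(B,Q): not NE [P2→S gives 8>5]
(B,R): not NE [P1→A gives 5>3; P2→S gives 8>5]
(B,S): not NE [P1→A gives 8>6]

PSNE = {(A,R)}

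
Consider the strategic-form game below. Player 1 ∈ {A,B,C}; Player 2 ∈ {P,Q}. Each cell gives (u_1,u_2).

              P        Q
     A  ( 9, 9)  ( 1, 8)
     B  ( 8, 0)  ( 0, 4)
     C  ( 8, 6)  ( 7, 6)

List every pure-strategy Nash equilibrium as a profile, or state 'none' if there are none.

Nash profiles: (A,P), (C,Q)

(A,P): NE
(A,Q): not NE [P1→C gives 7>1; P2→P gives 9>8]
(B,P): not NE [P1→A gives 9>8; P2→Q gives 4>0]
(B,Q): not NE [P1→C gives 7>0]
(C,P): not NE [P1→A gives 9>8]
(C,Q): NE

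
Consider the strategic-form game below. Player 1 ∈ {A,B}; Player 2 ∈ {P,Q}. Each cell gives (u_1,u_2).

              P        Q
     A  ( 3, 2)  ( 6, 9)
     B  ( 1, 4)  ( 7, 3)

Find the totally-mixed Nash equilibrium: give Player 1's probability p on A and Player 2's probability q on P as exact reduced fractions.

P1 mixes 1/8 on A; P2 mixes 1/3 on P

P1 indiff ⇒ q·3+(1-q)·6 = q·1+(1-q)·7 ⇒ q(2) = (1-q)(1) ⇒ q = 1/3
P2 indiff ⇒ p·2+(1-p)·4 = p·9+(1-p)·3 ⇒ p(-7) = (1-p)(-1) ⇒ p = 1/8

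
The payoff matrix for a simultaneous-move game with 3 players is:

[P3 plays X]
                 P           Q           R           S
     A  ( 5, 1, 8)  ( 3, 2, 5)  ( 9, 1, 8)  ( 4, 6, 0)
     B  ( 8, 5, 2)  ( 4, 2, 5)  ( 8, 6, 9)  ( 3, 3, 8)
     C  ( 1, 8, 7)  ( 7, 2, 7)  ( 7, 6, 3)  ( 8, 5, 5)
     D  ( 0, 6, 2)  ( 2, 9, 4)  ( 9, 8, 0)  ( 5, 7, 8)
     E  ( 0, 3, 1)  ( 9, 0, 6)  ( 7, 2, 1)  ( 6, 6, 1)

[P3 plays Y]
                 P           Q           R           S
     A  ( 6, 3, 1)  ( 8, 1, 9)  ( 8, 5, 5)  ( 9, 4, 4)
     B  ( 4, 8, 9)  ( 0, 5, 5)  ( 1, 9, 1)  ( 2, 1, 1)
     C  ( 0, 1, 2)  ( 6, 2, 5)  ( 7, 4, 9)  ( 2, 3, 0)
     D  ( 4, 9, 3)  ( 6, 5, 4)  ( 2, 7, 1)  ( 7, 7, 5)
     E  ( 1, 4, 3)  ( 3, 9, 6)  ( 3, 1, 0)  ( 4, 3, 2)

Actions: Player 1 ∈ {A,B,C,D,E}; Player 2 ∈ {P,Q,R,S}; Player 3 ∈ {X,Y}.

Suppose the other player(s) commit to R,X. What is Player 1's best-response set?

u_1(A vs R,X) = 9
u_1(B vs R,X) = 8
u_1(C vs R,X) = 7
u_1(D vs R,X) = 9
u_1(E vs R,X) = 7
max payoff 9 at {A,D}

BR_1 = {A,D}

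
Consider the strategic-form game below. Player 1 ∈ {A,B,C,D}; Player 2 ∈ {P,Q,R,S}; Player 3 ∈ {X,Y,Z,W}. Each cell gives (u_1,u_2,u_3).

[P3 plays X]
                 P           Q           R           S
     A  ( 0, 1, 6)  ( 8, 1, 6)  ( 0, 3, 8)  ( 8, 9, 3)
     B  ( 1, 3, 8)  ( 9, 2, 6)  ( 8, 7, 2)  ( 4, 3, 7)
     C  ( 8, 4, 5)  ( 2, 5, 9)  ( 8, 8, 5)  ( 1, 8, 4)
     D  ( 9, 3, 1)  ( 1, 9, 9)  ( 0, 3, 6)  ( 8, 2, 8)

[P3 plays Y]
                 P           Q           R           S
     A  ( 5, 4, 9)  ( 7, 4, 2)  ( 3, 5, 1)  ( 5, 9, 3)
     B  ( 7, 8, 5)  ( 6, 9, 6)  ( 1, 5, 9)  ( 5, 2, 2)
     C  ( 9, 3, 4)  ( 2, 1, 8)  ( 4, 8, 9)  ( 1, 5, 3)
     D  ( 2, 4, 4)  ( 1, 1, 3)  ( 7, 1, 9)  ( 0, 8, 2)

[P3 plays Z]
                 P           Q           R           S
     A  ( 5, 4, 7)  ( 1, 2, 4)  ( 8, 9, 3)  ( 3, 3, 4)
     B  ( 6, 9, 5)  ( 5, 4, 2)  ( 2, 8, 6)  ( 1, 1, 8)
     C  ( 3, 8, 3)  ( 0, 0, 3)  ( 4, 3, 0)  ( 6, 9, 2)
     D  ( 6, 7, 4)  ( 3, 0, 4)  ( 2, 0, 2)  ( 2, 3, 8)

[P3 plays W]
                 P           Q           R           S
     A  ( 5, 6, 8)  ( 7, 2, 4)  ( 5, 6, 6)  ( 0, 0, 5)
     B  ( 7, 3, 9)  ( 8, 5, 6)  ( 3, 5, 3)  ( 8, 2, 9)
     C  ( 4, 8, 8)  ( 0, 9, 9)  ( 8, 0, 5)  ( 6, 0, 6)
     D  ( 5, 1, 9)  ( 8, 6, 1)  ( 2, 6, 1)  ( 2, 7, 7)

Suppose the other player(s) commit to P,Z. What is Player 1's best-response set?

P1 best: {B,D}

u_1(A vs P,Z) = 5
u_1(B vs P,Z) = 6
u_1(C vs P,Z) = 3
u_1(D vs P,Z) = 6
max payoff 6 at {B,D}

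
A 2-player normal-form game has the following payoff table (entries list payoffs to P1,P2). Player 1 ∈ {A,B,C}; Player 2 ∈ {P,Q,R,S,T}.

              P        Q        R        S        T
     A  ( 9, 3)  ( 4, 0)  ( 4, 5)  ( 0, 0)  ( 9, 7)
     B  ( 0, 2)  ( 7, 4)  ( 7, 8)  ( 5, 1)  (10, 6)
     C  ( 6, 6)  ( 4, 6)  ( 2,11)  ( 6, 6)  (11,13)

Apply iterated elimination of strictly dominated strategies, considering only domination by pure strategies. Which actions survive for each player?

P2 drop P (R beats it: A:5>3 B:8>2 C:11>6)
P1 drop A (B beats it: Q:7>4 R:7>4 S:5>0 T:10>9)
P2 drop Q (R beats it: B:8>4 C:11>6)
P2 drop S (R beats it: B:8>1 C:11>6)
P1→{B,C} P2→{R,T}

Remaining: P1:{B,C} P2:{R,T}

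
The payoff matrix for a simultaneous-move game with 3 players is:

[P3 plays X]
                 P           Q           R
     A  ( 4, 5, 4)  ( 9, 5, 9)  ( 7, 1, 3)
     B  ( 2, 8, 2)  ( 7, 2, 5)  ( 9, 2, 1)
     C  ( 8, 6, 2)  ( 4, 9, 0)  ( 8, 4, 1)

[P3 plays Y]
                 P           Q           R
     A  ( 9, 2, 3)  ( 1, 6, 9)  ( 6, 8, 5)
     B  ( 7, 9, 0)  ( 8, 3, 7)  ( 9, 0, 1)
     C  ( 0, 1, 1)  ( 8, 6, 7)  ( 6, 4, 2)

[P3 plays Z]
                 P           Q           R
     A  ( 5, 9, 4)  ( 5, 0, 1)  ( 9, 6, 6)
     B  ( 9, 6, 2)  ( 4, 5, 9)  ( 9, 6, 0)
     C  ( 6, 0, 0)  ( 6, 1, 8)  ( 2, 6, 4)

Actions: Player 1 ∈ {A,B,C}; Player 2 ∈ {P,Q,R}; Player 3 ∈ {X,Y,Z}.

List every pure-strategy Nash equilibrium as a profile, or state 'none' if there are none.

Nash profiles: (A,Q,X), (B,P,Z)

(A,P,X): not NE [P1→C gives 8>4]
(A,P,Y): not NE [P2→R gives 8>2; P3→Z gives 4>3]
(A,P,Z): not NE [P1→B gives 9>5]
(A,Q,X): NE
(A,Q,Y): not NE [P1→C gives 8>1; P2→R gives 8>6]
(A,Q,Z): not NE [P1→C gives 6>5; P2→P gives 9>0; P3→Y gives 9>1]
(A,R,X): not NE [P1→B gives 9>7; P2→Q gives 5>1; P3→Z gives 6>3]
(A,R,Y): not NE [P1→B gives 9>6; P3→Z gives 6>5]
(A,R,Z): not NE [P2→P gives 9>6]
(B,P,X): not NE [P1→C gives 8>2]
(B,P,Y): not NE [P1→A gives 9>7; P3→Z gives 2>0]
(B,P,Z): NE
(B,Q,X): not NE [P1→A gives 9>7; P2→P gives 8>2; P3→Z gives 9>5]
(B,Q,Y): not NE [P2→P gives 9>3; P3→Z gives 9>7]
(B,Q,Z): not NE [P1→C gives 6>4; P2→R gives 6>5]
(B,R,X): not NE [P2→P gives 8>2]
(B,R,Y): not NE [P2→P gives 9>0]
(B,R,Z): not NE [P3→Y gives 1>0]
(C,P,X): not NE [P2→Q gives 9>6]
(C,P,Y): not NE [P1→A gives 9>0; P2→Q gives 6>1; P3→X gives 2>1]
(C,P,Z): not NE [P1→B gives 9>6; P2→R gives 6>0; P3→X gives 2>0]
(C,Q,X): not NE [P1→A gives 9>4; P3→Z gives 8>0]
(C,Q,Y): not NE [P3→Z gives 8>7]
(C,Q,Z): not NE [P2→R gives 6>1]
(C,R,X): not NE [P1→B gives 9>8; P2→Q gives 9>4; P3→Z gives 4>1]
(C,R,Y): not NE [P1→B gives 9>6; P2→Q gives 6>4; P3→Z gives 4>2]
(C,R,Z): not NE [P1→B gives 9>2]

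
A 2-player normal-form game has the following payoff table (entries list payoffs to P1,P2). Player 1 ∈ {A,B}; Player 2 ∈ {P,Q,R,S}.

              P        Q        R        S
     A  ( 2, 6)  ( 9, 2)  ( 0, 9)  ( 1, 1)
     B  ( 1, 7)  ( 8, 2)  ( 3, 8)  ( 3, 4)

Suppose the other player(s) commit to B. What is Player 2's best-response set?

u_2(P vs B) = 7
u_2(Q vs B) = 2
u_2(R vs B) = 8
u_2(S vs B) = 4
max payoff 8 at {R}

argmax u_2 = {R}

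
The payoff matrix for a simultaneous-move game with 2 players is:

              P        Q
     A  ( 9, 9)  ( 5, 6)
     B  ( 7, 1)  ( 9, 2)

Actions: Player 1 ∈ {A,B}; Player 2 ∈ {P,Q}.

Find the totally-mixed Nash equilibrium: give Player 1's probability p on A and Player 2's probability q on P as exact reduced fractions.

P1 indiff ⇒ q·9+(1-q)·5 = q·7+(1-q)·9 ⇒ q(2) = (1-q)(4) ⇒ q = 2/3
P2 indiff ⇒ p·9+(1-p)·1 = p·6+(1-p)·2 ⇒ p(3) = (1-p)(1) ⇒ p = 1/4

(p,q) = (1/4, 2/3)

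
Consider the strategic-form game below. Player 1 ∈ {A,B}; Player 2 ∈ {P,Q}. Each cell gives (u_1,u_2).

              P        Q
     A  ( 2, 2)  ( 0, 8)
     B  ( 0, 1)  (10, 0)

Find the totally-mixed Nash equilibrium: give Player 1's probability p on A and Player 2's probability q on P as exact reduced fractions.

P1 mixes 1/7 on A; P2 mixes 5/6 on P

P1 indiff ⇒ q·2+(1-q)·0 = q·0+(1-q)·10 ⇒ q(2) = (1-q)(10) ⇒ q = 5/6
P2 indiff ⇒ p·2+(1-p)·1 = p·8+(1-p)·0 ⇒ p(-6) = (1-p)(-1) ⇒ p = 1/7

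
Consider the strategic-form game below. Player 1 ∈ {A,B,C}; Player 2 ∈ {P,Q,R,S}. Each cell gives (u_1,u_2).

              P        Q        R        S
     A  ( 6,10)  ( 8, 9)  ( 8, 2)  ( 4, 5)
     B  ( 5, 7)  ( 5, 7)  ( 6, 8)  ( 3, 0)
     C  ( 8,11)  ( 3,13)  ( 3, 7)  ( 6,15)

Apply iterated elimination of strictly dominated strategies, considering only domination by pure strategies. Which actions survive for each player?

Remaining: P1:{A,C} P2:{P,Q,S}

P1 drop B (A beats it: P:6>5 Q:8>5 R:8>6 S:4>3)
P2 drop R (P beats it: A:10>2 C:11>7)
P1→{A,C} P2→{P,Q,S}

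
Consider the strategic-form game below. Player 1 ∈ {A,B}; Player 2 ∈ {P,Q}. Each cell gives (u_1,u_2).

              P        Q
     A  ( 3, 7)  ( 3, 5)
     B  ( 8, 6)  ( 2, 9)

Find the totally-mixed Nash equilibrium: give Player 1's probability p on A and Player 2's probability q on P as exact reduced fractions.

(p,q) = (3/5, 1/6)

P1 indiff ⇒ q·3+(1-q)·3 = q·8+(1-q)·2 ⇒ q(-5) = (1-q)(-1) ⇒ q = 1/6
P2 indiff ⇒ p·7+(1-p)·6 = p·5+(1-p)·9 ⇒ p(2) = (1-p)(3) ⇒ p = 3/5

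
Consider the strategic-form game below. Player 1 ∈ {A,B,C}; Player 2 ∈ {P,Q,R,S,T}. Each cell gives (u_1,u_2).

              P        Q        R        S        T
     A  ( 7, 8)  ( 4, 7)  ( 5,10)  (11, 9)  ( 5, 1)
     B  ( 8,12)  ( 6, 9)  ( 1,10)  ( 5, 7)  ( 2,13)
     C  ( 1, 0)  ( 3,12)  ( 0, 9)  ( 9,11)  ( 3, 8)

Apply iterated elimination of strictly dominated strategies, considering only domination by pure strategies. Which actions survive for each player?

IESDS → P1:{A,B} P2:{P,R,T}

P1 drop C (A beats it: P:7>1 Q:4>3 R:5>0 S:11>9 T:5>3)
P2 drop Q (P beats it: A:8>7 B:12>9)
P2 drop S (R beats it: A:10>9 B:10>7)
P1→{A,B} P2→{P,R,T}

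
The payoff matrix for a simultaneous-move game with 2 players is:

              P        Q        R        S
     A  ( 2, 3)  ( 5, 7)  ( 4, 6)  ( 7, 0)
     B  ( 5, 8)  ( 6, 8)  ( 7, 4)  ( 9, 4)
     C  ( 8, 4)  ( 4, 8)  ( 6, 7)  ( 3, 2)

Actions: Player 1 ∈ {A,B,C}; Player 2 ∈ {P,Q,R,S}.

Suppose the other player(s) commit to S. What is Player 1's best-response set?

u_1(A vs S) = 7
u_1(B vs S) = 9
u_1(C vs S) = 3
max payoff 9 at {B}

argmax u_1 = {B}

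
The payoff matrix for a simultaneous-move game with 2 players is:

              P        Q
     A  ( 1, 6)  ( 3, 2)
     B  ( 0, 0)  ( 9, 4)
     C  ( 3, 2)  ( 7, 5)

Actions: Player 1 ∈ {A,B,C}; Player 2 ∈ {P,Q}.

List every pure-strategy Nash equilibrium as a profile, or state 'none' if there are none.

(A,P): not NE [P1→C gives 3>1]
(A,Q): not NE [P1→B gives 9>3; P2→P gives 6>2]
(B,P): not NE [P1→C gives 3>0; P2→Q gives 4>0]
(B,Q): NE
(C,P): not NE [P2→Q gives 5>2]
(C,Q): not NE [P1→B gives 9>7]

Nash profiles: (B,Q)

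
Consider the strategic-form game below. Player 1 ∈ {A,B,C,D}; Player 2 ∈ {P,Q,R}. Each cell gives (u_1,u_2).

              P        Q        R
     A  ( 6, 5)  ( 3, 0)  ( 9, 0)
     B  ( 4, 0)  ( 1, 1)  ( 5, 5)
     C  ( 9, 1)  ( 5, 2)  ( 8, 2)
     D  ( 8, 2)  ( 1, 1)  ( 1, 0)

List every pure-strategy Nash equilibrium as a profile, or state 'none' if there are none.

(A,P): not NE [P1→C gives 9>6]
(A,Q): not NE [P1→C gives 5>3; P2→P gives 5>0]
(A,R): not NE [P2→P gives 5>0]
(B,P): not NE [P1→C gives 9>4; P2→R gives 5>0]
(B,Q): not NE [P1→C gives 5>1; P2→R gives 5>1]
(B,R): not NE [P1→A gives 9>5]
(C,P): not NE [P2→R gives 2>1]
(C,Q): NE
(C,R): not NE [P1→A gives 9>8]
(D,P): not NE [P1→C gives 9>8]
(D,Q): not NE [P1→C gives 5>1; P2→P gives 2>1]
(D,R): not NE [P1→A gives 9>1; P2→P gives 2>0]

PSNE = {(C,Q)}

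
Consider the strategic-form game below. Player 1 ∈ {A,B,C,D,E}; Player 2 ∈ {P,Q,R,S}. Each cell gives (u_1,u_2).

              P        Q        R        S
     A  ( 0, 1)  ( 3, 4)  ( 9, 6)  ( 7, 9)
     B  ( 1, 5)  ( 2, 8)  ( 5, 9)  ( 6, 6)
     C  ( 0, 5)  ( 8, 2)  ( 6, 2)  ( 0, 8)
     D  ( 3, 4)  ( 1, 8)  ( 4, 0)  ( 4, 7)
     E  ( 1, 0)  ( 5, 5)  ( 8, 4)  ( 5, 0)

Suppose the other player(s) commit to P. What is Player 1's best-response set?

u_1(A vs P) = 0
u_1(B vs P) = 1
u_1(C vs P) = 0
u_1(D vs P) = 3
u_1(E vs P) = 1
max payoff 3 at {D}

BR_1 = {D}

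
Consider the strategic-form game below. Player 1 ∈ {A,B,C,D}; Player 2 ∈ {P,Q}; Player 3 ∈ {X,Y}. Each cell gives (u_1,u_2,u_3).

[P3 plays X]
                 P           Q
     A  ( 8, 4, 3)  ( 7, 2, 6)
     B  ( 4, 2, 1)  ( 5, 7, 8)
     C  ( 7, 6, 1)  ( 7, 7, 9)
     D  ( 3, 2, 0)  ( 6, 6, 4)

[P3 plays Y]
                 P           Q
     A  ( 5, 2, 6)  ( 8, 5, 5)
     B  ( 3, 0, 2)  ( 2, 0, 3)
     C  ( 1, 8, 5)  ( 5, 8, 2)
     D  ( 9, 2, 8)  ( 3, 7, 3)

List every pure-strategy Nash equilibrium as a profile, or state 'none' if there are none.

PSNE = {(C,Q,X)}

(A,P,X): not NE [P3→Y gives 6>3]
(A,P,Y): not NE [P1→D gives 9>5; P2→Q gives 5>2]
(A,Q,X): not NE [P2→P gives 4>2]
(A,Q,Y): not NE [P3→X gives 6>5]
(B,P,X): not NE [P1→A gives 8>4; P2→Q gives 7>2; P3→Y gives 2>1]
(B,P,Y): not NE [P1→D gives 9>3]
(B,Q,X): not NE [P1→C gives 7>5]
(B,Q,Y): not NE [P1→A gives 8>2; P3→X gives 8>3]
(C,P,X): not NE [P1→A gives 8>7; P2→Q gives 7>6; P3→Y gives 5>1]
(C,P,Y): not NE [P1→D gives 9>1]
(C,Q,X): NE
(C,Q,Y): not NE [P1→A gives 8>5; P3→X gives 9>2]
(D,P,X): not NE [P1→A gives 8>3; P2→Q gives 6>2; P3→Y gives 8>0]
(D,P,Y): not NE [P2→Q gives 7>2]
(D,Q,X): not NE [P1→C gives 7>6]
(D,Q,Y): not NE [P1→A gives 8>3; P3→X gives 4>3]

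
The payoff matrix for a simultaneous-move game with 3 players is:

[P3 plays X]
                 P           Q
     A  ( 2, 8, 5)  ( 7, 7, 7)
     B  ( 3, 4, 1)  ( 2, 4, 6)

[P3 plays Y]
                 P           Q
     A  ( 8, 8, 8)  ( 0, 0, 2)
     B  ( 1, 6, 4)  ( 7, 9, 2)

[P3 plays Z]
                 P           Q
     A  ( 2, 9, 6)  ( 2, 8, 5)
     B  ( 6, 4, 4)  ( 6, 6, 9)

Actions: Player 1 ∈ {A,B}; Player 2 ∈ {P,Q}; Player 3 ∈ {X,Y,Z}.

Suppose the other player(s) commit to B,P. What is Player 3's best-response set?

u_3(X vs B,P) = 1
u_3(Y vs B,P) = 4
u_3(Z vs B,P) = 4
max payoff 4 at {Y,Z}

BR_3 = {Y,Z}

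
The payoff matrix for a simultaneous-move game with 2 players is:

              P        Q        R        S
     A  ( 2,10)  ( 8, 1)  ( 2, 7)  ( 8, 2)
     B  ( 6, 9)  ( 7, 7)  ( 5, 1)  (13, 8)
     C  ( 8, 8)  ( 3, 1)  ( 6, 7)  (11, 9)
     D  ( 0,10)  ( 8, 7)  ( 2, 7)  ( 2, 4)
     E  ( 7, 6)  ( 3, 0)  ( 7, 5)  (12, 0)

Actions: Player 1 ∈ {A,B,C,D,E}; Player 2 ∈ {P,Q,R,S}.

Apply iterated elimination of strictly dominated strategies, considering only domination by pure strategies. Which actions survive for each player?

Survivors P1:{B,C,E} P2:{P,S}

P2 drop Q (P beats it: A:10>1 B:9>7 C:8>1 D:10>7 E:6>0)
P1 drop A (B beats it: P:6>2 R:5>2 S:13>8)
P1 drop D (B beats it: P:6>0 R:5>2 S:13>2)
P2 drop R (P beats it: B:9>1 C:8>7 E:6>5)
P1→{B,C,E} P2→{P,S}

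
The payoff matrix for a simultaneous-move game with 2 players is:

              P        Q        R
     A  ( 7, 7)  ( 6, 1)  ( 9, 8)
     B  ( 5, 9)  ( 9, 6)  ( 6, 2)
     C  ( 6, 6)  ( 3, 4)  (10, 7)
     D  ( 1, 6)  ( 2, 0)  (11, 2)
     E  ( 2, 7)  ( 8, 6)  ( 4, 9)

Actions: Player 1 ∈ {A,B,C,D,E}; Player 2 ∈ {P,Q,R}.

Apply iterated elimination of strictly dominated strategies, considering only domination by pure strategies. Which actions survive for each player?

IESDS → P1:{A,C,D} P2:{P,R}

P1 drop E (B beats it: P:5>2 Q:9>8 R:6>4)
P2 drop Q (P beats it: A:7>1 B:9>6 C:6>4 D:6>0)
P1 drop B (A beats it: P:7>5 R:9>6)
P1→{A,C,D} P2→{P,R}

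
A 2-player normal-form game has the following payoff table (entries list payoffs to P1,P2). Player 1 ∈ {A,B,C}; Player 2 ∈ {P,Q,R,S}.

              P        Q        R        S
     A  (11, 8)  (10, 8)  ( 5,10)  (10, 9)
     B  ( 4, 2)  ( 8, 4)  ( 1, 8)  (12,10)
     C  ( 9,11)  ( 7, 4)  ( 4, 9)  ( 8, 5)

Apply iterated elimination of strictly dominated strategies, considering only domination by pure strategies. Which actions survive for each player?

P1 drop C (A beats it: P:11>9 Q:10>7 R:5>4 S:10>8)
P2 drop P (R beats it: A:10>8 B:8>2)
P2 drop Q (R beats it: A:10>8 B:8>4)
P1→{A,B} P2→{R,S}

Remaining: P1:{A,B} P2:{R,S}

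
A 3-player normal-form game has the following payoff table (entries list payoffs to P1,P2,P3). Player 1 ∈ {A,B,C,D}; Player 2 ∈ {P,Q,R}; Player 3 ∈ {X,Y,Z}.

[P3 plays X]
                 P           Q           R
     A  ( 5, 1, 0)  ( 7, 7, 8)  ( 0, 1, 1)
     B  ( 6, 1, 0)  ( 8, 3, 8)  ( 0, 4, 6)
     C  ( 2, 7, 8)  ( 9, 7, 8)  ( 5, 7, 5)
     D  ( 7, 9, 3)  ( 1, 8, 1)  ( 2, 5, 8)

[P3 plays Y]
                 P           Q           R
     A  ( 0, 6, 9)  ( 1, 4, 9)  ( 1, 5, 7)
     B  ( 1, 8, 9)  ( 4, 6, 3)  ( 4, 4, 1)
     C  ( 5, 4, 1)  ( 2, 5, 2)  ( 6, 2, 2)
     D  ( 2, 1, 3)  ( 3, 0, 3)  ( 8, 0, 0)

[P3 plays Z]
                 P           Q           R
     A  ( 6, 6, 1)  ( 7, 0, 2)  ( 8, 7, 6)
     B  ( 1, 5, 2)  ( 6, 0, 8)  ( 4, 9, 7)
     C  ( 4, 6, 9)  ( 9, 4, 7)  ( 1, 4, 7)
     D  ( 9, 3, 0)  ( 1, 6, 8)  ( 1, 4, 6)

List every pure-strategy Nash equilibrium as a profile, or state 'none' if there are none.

NE set: (C,Q,X), (D,P,X)

(A,P,X): not NE [P1→D gives 7>5; P2→Q gives 7>1; P3→Y gives 9>0]
(A,P,Y): not NE [P1→C gives 5>0]
(A,P,Z): not NE [P1→D gives 9>6; P2→R gives 7>6; P3→Y gives 9>1]
(A,Q,X): not NE [P1→C gives 9>7; P3→Y gives 9>8]
(A,Q,Y): not NE [P1→B gives 4>1; P2→P gives 6>4]
(A,Q,Z): not NE [P1→C gives 9>7; P2→R gives 7>0; P3→Y gives 9>2]
(A,R,X): not NE [P1→C gives 5>0; P2→Q gives 7>1; P3→Y gives 7>1]
(A,R,Y): not NE [P1→D gives 8>1; P2→P gives 6>5]
(A,R,Z): not NE [P3→Y gives 7>6]
(B,P,X): not NE [P1→D gives 7>6; P2→R gives 4>1; P3→Y gives 9>0]
(B,P,Y): not NE [P1→C gives 5>1]
(B,P,Z): not NE [P1→D gives 9>1; P2→R gives 9>5; P3→Y gives 9>2]
(B,Q,X): not NE [P1→C gives 9>8; P2→R gives 4>3]
(B,Q,Y): not NE [P2→P gives 8>6; P3→Z gives 8>3]
(B,Q,Z): not NE [P1→C gives 9>6; P2→R gives 9>0]
(B,R,X): not NE [P1→C gives 5>0; P3→Z gives 7>6]
(B,R,Y): not NE [P1→D gives 8>4; P2→P gives 8>4; P3→Z gives 7>1]
(B,R,Z): not NE [P1→A gives 8>4]
(C,P,X): not NE [P1→D gives 7>2; P3→Z gives 9>8]
(C,P,Y): not NE [P2→Q gives 5>4; P3→Z gives 9>1]
(C,P,Z): not NE [P1→D gives 9>4]
(C,Q,X): NE
(C,Q,Y): not NE [P1→B gives 4>2; P3→X gives 8>2]
(C,Q,Z): not NE [P2→P gives 6>4; P3→X gives 8>7]
(C,R,X): not NE [P3→Z gives 7>5]
(C,R,Y): not NE [P1→D gives 8>6; P2→Q gives 5>2; P3→Z gives 7>2]
(C,R,Z): not NE [P1→A gives 8>1; P2→P gives 6>4]
(D,P,X): NE
(D,P,Y): not NE [P1→C gives 5>2]
(D,P,Z): not NE [P2→Q gives 6>3; P3→Y gives 3>0]
(D,Q,X): not NE [P1→C gives 9>1; P2→P gives 9>8; P3→Z gives 8>1]
(D,Q,Y): not NE [P1→B gives 4>3; P2→P gives 1>0; P3→Z gives 8>3]
(D,Q,Z): not NE [P1→C gives 9>1]
(D,R,X): not NE [P1→C gives 5>2; P2→P gives 9>5]
(D,R,Y): not NE [P2→P gives 1>0; P3→X gives 8>0]
(D,R,Z): not NE [P1→A gives 8>1; P2→Q gives 6>4; P3→X gives 8>6]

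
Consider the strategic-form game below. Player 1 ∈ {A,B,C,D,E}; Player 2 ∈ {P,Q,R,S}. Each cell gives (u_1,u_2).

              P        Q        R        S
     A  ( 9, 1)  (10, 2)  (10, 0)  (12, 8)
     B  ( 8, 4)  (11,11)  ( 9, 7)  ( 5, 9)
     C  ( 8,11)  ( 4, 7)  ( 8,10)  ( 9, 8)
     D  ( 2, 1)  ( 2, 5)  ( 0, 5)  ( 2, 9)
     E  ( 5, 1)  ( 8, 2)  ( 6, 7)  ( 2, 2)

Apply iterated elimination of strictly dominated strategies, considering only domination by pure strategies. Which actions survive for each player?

P1 drop C (A beats it: P:9>8 Q:10>4 R:10>8 S:12>9)
P1 drop D (A beats it: P:9>2 Q:10>2 R:10>0 S:12>2)
P1 drop E (A beats it: P:9>5 Q:10>8 R:10>6 S:12>2)
P2 drop P (Q beats it: A:2>1 B:11>4)
P2 drop R (Q beats it: A:2>0 B:11>7)
P1→{A,B} P2→{Q,S}

IESDS → P1:{A,B} P2:{Q,S}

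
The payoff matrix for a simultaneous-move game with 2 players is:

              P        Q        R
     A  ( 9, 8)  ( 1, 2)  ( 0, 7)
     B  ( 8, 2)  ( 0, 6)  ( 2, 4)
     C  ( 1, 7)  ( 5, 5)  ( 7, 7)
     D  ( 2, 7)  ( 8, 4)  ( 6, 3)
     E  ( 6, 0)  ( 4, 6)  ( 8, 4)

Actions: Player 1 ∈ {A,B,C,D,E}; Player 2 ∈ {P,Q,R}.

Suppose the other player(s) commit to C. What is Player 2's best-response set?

u_2(P vs C) = 7
u_2(Q vs C) = 5
u_2(R vs C) = 7
max payoff 7 at {P,R}

BR_2 = {P,R}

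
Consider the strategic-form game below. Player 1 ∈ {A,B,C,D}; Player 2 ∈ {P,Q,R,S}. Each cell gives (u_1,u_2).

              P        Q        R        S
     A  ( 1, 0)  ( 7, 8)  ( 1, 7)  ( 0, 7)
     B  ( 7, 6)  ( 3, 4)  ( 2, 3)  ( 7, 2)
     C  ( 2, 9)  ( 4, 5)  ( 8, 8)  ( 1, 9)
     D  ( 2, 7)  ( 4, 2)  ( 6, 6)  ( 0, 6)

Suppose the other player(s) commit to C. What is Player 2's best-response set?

u_2(P vs C) = 9
u_2(Q vs C) = 5
u_2(R vs C) = 8
u_2(S vs C) = 9
max payoff 9 at {P,S}

P2 best: {P,S}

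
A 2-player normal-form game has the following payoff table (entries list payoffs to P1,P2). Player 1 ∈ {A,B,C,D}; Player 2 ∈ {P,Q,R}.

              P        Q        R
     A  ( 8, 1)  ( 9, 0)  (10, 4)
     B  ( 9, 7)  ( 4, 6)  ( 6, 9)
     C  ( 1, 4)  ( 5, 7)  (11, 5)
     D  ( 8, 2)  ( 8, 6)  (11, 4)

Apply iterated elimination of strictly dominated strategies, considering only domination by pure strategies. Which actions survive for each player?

Remaining: P1:{A,C,D} P2:{Q,R}

P2 drop P (R beats it: A:4>1 B:9>7 C:5>4 D:4>2)
P1 drop B (A beats it: Q:9>4 R:10>6)
P1→{A,C,D} P2→{Q,R}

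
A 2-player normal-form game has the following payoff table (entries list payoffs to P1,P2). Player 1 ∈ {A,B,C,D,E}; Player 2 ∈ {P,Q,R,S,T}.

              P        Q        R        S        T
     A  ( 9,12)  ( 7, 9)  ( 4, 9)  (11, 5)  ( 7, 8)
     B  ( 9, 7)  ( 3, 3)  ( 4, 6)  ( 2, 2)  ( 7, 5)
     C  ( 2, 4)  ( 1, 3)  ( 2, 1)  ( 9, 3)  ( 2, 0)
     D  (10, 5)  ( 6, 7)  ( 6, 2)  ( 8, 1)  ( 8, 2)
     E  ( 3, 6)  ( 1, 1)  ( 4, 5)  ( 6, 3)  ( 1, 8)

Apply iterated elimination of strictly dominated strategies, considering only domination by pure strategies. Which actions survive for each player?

P1 drop B (D beats it: P:10>9 Q:6>3 R:6>4 S:8>2 T:8>7)
P1 drop C (A beats it: P:9>2 Q:7>1 R:4>2 S:11>9 T:7>2)
P1 drop E (D beats it: P:10>3 Q:6>1 R:6>4 S:8>6 T:8>1)
P2 drop R (P beats it: A:12>9 D:5>2)
P2 drop S (P beats it: A:12>5 D:5>1)
P2 drop T (P beats it: A:12>8 D:5>2)
P1→{A,D} P2→{P,Q}

Survivors P1:{A,D} P2:{P,Q}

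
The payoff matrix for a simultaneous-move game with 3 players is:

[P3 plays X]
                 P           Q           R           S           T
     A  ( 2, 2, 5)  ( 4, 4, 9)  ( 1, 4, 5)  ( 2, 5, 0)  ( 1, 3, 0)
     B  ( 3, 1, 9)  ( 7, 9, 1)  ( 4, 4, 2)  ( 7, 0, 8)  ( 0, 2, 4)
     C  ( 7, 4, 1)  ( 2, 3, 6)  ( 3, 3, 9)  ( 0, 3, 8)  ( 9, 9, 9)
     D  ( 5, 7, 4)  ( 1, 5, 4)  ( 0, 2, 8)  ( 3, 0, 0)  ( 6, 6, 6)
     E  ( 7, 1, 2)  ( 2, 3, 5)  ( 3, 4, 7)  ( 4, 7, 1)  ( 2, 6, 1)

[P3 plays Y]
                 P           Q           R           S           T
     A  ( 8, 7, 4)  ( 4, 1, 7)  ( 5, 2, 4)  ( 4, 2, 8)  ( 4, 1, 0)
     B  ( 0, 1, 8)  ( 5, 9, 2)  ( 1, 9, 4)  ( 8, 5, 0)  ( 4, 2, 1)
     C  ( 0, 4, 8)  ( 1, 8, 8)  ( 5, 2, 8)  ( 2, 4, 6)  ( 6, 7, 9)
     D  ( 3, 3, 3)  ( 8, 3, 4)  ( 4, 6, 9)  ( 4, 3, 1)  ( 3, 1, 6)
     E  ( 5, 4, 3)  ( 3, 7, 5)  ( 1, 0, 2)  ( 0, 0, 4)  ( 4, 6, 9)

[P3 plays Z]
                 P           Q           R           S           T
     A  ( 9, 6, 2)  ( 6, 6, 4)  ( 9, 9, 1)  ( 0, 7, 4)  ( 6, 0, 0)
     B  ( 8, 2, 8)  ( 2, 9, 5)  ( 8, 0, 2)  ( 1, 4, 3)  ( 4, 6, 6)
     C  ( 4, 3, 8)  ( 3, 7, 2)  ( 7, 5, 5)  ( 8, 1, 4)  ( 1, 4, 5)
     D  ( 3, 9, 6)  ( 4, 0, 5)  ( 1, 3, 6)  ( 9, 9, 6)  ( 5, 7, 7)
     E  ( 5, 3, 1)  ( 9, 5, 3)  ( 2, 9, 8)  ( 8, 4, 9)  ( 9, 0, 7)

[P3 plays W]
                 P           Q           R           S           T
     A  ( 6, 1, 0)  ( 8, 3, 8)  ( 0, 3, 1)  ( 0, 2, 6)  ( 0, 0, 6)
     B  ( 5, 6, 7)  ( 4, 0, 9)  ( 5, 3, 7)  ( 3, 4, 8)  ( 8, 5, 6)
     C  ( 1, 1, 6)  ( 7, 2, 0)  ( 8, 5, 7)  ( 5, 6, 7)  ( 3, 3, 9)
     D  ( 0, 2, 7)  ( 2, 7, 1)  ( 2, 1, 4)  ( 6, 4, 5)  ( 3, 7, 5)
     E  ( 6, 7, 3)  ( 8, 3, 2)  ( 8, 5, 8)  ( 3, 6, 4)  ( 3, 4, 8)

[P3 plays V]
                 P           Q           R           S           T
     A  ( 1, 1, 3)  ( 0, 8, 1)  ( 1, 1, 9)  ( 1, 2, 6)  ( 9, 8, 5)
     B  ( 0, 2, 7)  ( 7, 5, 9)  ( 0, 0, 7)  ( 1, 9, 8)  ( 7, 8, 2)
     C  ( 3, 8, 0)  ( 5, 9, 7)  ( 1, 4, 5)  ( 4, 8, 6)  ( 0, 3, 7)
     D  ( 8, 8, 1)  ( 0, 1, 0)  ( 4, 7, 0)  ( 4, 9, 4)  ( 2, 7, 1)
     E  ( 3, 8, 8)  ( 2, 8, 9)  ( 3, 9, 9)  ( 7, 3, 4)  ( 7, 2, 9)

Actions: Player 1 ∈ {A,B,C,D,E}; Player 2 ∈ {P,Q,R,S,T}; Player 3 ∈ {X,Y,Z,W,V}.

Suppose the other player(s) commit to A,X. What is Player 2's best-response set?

u_2(P vs A,X) = 2
u_2(Q vs A,X) = 4
u_2(R vs A,X) = 4
u_2(S vs A,X) = 5
u_2(T vs A,X) = 3
max payoff 5 at {S}

argmax u_2 = {S}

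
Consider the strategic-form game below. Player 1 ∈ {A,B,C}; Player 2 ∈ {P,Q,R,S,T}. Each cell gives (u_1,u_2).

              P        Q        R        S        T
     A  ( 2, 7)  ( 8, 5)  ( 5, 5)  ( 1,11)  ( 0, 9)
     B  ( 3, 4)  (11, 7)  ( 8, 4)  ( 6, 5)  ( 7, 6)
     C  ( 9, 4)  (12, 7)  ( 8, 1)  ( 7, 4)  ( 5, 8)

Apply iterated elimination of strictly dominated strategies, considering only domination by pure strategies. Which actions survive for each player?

Remaining: P1:{B,C} P2:{Q,T}

P1 drop A (B beats it: P:3>2 Q:11>8 R:8>5 S:6>1 T:7>0)
P2 drop P (Q beats it: B:7>4 C:7>4)
P2 drop R (Q beats it: B:7>4 C:7>1)
P2 drop S (Q beats it: B:7>5 C:7>4)
P1→{B,C} P2→{Q,T}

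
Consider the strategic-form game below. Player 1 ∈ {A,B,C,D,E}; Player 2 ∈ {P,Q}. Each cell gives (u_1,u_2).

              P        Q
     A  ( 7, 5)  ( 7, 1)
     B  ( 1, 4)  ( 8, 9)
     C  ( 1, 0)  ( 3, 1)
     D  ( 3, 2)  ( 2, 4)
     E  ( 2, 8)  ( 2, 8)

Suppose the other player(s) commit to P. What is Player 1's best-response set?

u_1(A vs P) = 7
u_1(B vs P) = 1
u_1(C vs P) = 1
u_1(D vs P) = 3
u_1(E vs P) = 2
max payoff 7 at {A}

P1 best: {A}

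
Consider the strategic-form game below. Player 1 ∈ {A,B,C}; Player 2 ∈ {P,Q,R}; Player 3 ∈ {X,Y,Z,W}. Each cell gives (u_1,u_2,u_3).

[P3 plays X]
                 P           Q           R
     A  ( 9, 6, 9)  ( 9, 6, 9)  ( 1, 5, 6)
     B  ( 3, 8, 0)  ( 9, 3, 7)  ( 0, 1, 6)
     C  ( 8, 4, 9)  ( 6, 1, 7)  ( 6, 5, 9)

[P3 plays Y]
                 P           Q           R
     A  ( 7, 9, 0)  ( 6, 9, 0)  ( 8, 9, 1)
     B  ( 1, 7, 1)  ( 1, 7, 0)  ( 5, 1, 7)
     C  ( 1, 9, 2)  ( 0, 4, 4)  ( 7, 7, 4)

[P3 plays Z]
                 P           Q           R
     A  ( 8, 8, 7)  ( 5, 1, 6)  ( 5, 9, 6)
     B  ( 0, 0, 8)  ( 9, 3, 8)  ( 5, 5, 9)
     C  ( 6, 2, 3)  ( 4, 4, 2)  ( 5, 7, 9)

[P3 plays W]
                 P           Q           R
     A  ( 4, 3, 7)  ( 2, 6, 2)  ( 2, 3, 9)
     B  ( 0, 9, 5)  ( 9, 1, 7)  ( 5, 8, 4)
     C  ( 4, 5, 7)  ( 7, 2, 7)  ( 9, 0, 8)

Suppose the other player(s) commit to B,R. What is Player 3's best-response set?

argmax u_3 = {Z}

u_3(X vs B,R) = 6
u_3(Y vs B,R) = 7
u_3(Z vs B,R) = 9
u_3(W vs B,R) = 4
max payoff 9 at {Z}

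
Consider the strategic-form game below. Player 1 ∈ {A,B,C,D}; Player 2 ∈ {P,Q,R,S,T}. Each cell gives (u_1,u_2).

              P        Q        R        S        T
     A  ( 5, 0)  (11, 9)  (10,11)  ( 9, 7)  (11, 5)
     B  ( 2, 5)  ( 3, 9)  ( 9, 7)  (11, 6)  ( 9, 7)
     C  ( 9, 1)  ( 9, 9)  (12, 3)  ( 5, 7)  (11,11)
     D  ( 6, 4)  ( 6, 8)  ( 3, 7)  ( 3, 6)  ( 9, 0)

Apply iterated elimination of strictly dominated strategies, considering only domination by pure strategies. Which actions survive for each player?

P1 drop D (C beats it: P:9>6 Q:9>6 R:12>3 S:5>3 T:11>9)
P2 drop P (Q beats it: A:9>0 B:9>5 C:9>1)
P2 drop S (Q beats it: A:9>7 B:9>6 C:9>7)
P1 drop B (A beats it: Q:11>3 R:10>9 T:11>9)
P1→{A,C} P2→{Q,R,T}

IESDS → P1:{A,C} P2:{Q,R,T}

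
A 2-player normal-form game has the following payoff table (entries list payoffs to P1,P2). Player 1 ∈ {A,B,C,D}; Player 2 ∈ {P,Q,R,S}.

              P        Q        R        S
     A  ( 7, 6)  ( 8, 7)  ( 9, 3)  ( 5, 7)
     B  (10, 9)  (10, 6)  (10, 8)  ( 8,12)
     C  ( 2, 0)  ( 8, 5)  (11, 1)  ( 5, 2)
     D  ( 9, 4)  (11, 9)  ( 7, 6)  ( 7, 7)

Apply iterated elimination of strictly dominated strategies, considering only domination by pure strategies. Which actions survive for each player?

P1 drop A (B beats it: P:10>7 Q:10>8 R:10>9 S:8>5)
P2 drop P (S beats it: B:12>9 C:2>0 D:7>4)
P2 drop R (S beats it: B:12>8 C:2>1 D:7>6)
P1 drop C (B beats it: Q:10>8 S:8>5)
P1→{B,D} P2→{Q,S}

IESDS → P1:{B,D} P2:{Q,S}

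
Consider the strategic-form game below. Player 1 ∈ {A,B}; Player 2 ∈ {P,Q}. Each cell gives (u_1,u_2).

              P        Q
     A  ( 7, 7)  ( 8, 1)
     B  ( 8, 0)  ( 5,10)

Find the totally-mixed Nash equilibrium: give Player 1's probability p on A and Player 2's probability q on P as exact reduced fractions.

P1 indiff ⇒ q·7+(1-q)·8 = q·8+(1-q)·5 ⇒ q(-1) = (1-q)(-3) ⇒ q = 3/4
P2 indiff ⇒ p·7+(1-p)·0 = p·1+(1-p)·10 ⇒ p(6) = (1-p)(10) ⇒ p = 5/8

p=5/8, q=3/4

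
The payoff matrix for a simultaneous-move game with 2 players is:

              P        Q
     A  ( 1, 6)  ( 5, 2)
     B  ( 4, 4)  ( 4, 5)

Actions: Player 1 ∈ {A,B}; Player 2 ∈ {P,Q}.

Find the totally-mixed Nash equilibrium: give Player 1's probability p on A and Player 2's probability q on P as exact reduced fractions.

p=1/5, q=1/4

P1 indiff ⇒ q·1+(1-q)·5 = q·4+(1-q)·4 ⇒ q(-3) = (1-q)(-1) ⇒ q = 1/4
P2 indiff ⇒ p·6+(1-p)·4 = p·2+(1-p)·5 ⇒ p(4) = (1-p)(1) ⇒ p = 1/5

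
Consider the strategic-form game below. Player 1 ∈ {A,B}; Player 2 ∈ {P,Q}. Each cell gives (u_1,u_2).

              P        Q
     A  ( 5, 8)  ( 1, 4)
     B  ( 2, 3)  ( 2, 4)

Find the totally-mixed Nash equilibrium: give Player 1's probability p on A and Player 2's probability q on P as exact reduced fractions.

p=1/5, q=1/4

P1 indiff ⇒ q·5+(1-q)·1 = q·2+(1-q)·2 ⇒ q(3) = (1-q)(1) ⇒ q = 1/4
P2 indiff ⇒ p·8+(1-p)·3 = p·4+(1-p)·4 ⇒ p(4) = (1-p)(1) ⇒ p = 1/5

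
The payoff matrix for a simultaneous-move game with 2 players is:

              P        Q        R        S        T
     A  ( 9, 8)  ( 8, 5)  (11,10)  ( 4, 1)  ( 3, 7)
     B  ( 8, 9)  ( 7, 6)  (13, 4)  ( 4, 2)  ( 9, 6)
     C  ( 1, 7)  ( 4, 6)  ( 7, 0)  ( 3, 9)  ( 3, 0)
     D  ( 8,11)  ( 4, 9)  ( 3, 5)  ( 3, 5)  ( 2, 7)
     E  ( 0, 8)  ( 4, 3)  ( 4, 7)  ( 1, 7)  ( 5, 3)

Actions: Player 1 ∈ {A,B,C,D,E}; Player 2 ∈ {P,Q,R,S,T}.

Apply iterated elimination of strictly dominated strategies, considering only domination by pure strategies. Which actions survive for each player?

IESDS → P1:{A,B} P2:{P,R}

P1 drop C (B beats it: P:8>1 Q:7>4 R:13>7 S:4>3 T:9>3)
P1 drop D (A beats it: P:9>8 Q:8>4 R:11>3 S:4>3 T:3>2)
P1 drop E (B beats it: P:8>0 Q:7>4 R:13>4 S:4>1 T:9>5)
P2 drop Q (P beats it: A:8>5 B:9>6)
P2 drop S (P beats it: A:8>1 B:9>2)
P2 drop T (P beats it: A:8>7 B:9>6)
P1→{A,B} P2→{P,R}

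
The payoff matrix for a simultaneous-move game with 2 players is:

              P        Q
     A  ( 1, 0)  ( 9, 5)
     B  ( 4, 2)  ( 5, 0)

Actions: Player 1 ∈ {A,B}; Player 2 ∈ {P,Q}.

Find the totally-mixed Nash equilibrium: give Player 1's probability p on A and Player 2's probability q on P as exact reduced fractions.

P1 indiff ⇒ q·1+(1-q)·9 = q·4+(1-q)·5 ⇒ q(-3) = (1-q)(-4) ⇒ q = 4/7
P2 indiff ⇒ p·0+(1-p)·2 = p·5+(1-p)·0 ⇒ p(-5) = (1-p)(-2) ⇒ p = 2/7

p=2/7, q=4/7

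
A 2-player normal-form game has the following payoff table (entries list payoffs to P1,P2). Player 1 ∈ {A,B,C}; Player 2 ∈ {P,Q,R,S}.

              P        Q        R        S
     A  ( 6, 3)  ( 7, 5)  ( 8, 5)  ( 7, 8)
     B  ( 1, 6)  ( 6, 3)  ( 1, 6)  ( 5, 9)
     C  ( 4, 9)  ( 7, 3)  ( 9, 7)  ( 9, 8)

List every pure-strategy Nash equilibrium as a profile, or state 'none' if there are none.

(A,P): not NE [P2→S gives 8>3]
(A,Q): not NE [P2→S gives 8>5]
(A,R): not NE [P1→C gives 9>8; P2→S gives 8>5]
(A,S): not NE [P1→C gives 9>7]
(B,P): not NE [P1→A gives 6>1; P2→S gives 9>6]
(B,Q): not NE [P1→C gives 7>6; P2→S gives 9>3]
(B,R): not NE [P1→C gives 9>1; P2→S gives 9>6]
(B,S): not NE [P1→C gives 9>5]
(C,P): not NE [P1→A gives 6>4]
(C,Q): not NE [P2→P gives 9>3]
(C,R): not NE [P2→P gives 9>7]
(C,S): not NE [P2→P gives 9>8]

No pure NE.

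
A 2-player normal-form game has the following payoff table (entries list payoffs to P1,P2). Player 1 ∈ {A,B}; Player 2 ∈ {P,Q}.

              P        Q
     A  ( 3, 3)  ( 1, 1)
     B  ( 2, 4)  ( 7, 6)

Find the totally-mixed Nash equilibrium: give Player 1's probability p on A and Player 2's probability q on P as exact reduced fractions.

P1 indiff ⇒ q·3+(1-q)·1 = q·2+(1-q)·7 ⇒ q(1) = (1-q)(6) ⇒ q = 6/7
P2 indiff ⇒ p·3+(1-p)·4 = p·1+(1-p)·6 ⇒ p(2) = (1-p)(2) ⇒ p = 1/2

(p,q) = (1/2, 6/7)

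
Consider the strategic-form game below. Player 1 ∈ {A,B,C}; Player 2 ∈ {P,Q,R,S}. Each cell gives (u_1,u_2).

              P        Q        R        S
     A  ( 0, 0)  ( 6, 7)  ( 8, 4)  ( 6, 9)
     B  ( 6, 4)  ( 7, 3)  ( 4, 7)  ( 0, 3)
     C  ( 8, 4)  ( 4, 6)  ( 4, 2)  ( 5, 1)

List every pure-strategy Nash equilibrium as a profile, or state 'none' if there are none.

PSNE = {(A,S)}

(A,P): not NE [P1→C gives 8>0; P2→S gives 9>0]
(A,Q): not NE [P1→B gives 7>6; P2→S gives 9>7]
(A,R): not NE [P2→S gives 9>4]
(A,S): NE
(B,P): not NE [P1→C gives 8>6; P2→R gives 7>4]
(B,Q): not NE [P2→R gives 7>3]
(B,R): not NE [P1→A gives 8>4]
(B,S): not NE [P1→A gives 6>0; P2→R gives 7>3]
(C,P): not NE [P2→Q gives 6>4]
(C,Q): not NE [P1→B gives 7>4]
(C,R): not NE [P1→A gives 8>4; P2→Q gives 6>2]
(C,S): not NE [P1→A gives 6>5; P2→Q gives 6>1]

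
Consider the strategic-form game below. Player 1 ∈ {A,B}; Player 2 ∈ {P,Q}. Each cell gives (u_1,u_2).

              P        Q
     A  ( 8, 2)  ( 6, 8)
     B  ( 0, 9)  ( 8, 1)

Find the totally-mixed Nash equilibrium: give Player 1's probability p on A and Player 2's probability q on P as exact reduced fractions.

P1 mixes 4/7 on A; P2 mixes 1/5 on P

P1 indiff ⇒ q·8+(1-q)·6 = q·0+(1-q)·8 ⇒ q(8) = (1-q)(2) ⇒ q = 1/5
P2 indiff ⇒ p·2+(1-p)·9 = p·8+(1-p)·1 ⇒ p(-6) = (1-p)(-8) ⇒ p = 4/7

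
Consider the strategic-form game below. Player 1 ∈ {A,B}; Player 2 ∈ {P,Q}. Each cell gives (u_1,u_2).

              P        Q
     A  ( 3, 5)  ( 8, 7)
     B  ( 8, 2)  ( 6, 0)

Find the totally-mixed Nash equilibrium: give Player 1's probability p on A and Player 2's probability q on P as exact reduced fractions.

p=1/2, q=2/7

P1 indiff ⇒ q·3+(1-q)·8 = q·8+(1-q)·6 ⇒ q(-5) = (1-q)(-2) ⇒ q = 2/7
P2 indiff ⇒ p·5+(1-p)·2 = p·7+(1-p)·0 ⇒ p(-2) = (1-p)(-2) ⇒ p = 1/2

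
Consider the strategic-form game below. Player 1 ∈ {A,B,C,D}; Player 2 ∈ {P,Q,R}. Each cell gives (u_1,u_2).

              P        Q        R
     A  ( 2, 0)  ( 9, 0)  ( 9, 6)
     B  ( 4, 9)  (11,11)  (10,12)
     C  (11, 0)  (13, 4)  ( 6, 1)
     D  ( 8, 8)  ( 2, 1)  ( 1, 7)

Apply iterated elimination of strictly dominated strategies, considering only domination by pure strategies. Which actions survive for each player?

P1 drop A (B beats it: P:4>2 Q:11>9 R:10>9)
P1 drop D (C beats it: P:11>8 Q:13>2 R:6>1)
P2 drop P (Q beats it: B:11>9 C:4>0)
P1→{B,C} P2→{Q,R}

Remaining: P1:{B,C} P2:{Q,R}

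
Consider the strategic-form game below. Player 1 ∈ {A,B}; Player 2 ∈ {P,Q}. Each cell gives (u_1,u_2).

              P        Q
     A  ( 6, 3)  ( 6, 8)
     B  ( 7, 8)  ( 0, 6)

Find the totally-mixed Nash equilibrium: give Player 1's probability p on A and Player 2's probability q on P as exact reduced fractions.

P1 mixes 2/7 on A; P2 mixes 6/7 on P

P1 indiff ⇒ q·6+(1-q)·6 = q·7+(1-q)·0 ⇒ q(-1) = (1-q)(-6) ⇒ q = 6/7
P2 indiff ⇒ p·3+(1-p)·8 = p·8+(1-p)·6 ⇒ p(-5) = (1-p)(-2) ⇒ p = 2/7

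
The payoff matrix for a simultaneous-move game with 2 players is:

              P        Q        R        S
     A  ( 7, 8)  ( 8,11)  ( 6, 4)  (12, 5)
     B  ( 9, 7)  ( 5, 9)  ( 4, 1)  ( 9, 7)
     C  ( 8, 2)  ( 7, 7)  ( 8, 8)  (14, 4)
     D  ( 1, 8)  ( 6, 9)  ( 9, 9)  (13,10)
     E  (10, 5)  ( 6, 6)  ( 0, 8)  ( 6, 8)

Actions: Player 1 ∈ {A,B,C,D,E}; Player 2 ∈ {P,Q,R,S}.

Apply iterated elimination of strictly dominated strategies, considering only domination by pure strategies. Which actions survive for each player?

Survivors P1:{A,C,D} P2:{Q,R,S}

P2 drop P (Q beats it: A:11>8 B:9>7 C:7>2 D:9>8 E:6>5)
P1 drop B (A beats it: Q:8>5 R:6>4 S:12>9)
P1 drop E (A beats it: Q:8>6 R:6>0 S:12>6)
P1→{A,C,D} P2→{Q,R,S}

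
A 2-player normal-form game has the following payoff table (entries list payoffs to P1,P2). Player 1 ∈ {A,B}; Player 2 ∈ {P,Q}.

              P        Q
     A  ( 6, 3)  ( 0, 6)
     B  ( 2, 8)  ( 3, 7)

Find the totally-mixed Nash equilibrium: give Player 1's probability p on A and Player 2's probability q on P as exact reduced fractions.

P1 indiff ⇒ q·6+(1-q)·0 = q·2+(1-q)·3 ⇒ q(4) = (1-q)(3) ⇒ q = 3/7
P2 indiff ⇒ p·3+(1-p)·8 = p·6+(1-p)·7 ⇒ p(-3) = (1-p)(-1) ⇒ p = 1/4

p=1/4, q=3/7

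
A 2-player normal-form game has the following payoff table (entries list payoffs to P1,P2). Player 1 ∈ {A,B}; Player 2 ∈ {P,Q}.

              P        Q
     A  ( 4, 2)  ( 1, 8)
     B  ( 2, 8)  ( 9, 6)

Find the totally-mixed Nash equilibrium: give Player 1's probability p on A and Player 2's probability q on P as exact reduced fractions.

p=1/4, q=4/5

P1 indiff ⇒ q·4+(1-q)·1 = q·2+(1-q)·9 ⇒ q(2) = (1-q)(8) ⇒ q = 4/5
P2 indiff ⇒ p·2+(1-p)·8 = p·8+(1-p)·6 ⇒ p(-6) = (1-p)(-2) ⇒ p = 1/4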